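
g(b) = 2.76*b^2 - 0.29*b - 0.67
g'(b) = 5.52*b - 0.29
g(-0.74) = 1.06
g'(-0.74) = -4.37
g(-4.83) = 65.12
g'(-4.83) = -26.95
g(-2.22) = 13.58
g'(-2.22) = -12.54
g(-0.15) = -0.56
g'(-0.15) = -1.12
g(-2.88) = 23.06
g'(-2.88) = -16.19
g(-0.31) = -0.31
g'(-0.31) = -2.00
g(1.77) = 7.46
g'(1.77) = 9.48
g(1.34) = 3.90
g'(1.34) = 7.11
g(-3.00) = 25.04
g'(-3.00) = -16.85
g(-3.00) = 25.04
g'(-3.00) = -16.85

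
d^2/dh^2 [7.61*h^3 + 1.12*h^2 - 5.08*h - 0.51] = 45.66*h + 2.24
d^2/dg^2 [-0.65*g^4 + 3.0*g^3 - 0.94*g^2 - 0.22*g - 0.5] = -7.8*g^2 + 18.0*g - 1.88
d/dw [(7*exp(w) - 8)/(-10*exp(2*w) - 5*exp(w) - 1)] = (70*exp(2*w) - 160*exp(w) - 47)*exp(w)/(100*exp(4*w) + 100*exp(3*w) + 45*exp(2*w) + 10*exp(w) + 1)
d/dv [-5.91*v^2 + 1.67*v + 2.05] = 1.67 - 11.82*v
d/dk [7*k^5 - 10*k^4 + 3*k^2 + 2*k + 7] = 35*k^4 - 40*k^3 + 6*k + 2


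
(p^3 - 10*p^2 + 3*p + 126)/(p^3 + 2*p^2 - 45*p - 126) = (p - 6)/(p + 6)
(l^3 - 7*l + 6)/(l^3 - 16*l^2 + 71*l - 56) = (l^2 + l - 6)/(l^2 - 15*l + 56)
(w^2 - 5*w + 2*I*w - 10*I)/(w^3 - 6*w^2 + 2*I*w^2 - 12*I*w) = (w - 5)/(w*(w - 6))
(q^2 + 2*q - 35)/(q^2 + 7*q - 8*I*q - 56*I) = (q - 5)/(q - 8*I)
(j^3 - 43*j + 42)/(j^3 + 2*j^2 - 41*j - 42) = (j - 1)/(j + 1)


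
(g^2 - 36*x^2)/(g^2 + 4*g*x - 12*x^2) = (-g + 6*x)/(-g + 2*x)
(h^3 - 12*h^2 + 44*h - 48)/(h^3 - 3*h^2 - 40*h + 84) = (h^2 - 10*h + 24)/(h^2 - h - 42)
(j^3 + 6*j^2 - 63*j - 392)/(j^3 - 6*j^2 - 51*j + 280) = (j + 7)/(j - 5)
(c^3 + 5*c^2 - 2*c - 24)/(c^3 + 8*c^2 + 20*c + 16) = (c^2 + c - 6)/(c^2 + 4*c + 4)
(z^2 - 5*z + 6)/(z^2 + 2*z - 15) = (z - 2)/(z + 5)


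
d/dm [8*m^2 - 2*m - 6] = 16*m - 2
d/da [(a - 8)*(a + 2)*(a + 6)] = 3*a^2 - 52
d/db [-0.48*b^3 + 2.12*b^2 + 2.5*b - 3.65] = -1.44*b^2 + 4.24*b + 2.5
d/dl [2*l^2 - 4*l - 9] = 4*l - 4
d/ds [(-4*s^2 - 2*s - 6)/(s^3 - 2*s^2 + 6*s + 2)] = 2*(2*s^4 + 2*s^3 - 5*s^2 - 20*s + 16)/(s^6 - 4*s^5 + 16*s^4 - 20*s^3 + 28*s^2 + 24*s + 4)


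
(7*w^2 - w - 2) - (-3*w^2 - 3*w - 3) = 10*w^2 + 2*w + 1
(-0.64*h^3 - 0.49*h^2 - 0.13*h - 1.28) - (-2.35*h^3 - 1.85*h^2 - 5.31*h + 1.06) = 1.71*h^3 + 1.36*h^2 + 5.18*h - 2.34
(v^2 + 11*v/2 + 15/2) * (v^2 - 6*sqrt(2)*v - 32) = v^4 - 6*sqrt(2)*v^3 + 11*v^3/2 - 33*sqrt(2)*v^2 - 49*v^2/2 - 176*v - 45*sqrt(2)*v - 240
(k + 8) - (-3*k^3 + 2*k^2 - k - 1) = 3*k^3 - 2*k^2 + 2*k + 9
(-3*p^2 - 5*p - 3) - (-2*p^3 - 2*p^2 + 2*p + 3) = 2*p^3 - p^2 - 7*p - 6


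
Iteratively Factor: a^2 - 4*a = (a - 4)*(a)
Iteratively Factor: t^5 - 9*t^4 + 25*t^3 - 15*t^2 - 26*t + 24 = (t - 3)*(t^4 - 6*t^3 + 7*t^2 + 6*t - 8) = (t - 3)*(t - 2)*(t^3 - 4*t^2 - t + 4) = (t - 3)*(t - 2)*(t - 1)*(t^2 - 3*t - 4) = (t - 4)*(t - 3)*(t - 2)*(t - 1)*(t + 1)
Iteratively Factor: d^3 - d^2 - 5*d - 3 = (d + 1)*(d^2 - 2*d - 3) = (d + 1)^2*(d - 3)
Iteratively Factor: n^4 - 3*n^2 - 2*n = (n)*(n^3 - 3*n - 2) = n*(n + 1)*(n^2 - n - 2) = n*(n - 2)*(n + 1)*(n + 1)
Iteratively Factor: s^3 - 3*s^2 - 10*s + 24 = (s - 4)*(s^2 + s - 6) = (s - 4)*(s + 3)*(s - 2)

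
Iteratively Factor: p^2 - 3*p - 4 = (p - 4)*(p + 1)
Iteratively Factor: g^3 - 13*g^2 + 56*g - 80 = (g - 4)*(g^2 - 9*g + 20) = (g - 4)^2*(g - 5)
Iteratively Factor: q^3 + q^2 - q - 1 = (q - 1)*(q^2 + 2*q + 1) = (q - 1)*(q + 1)*(q + 1)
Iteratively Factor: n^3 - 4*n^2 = (n)*(n^2 - 4*n) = n^2*(n - 4)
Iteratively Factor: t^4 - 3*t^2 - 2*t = (t + 1)*(t^3 - t^2 - 2*t) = (t + 1)^2*(t^2 - 2*t) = t*(t + 1)^2*(t - 2)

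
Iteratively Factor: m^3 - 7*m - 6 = (m + 1)*(m^2 - m - 6) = (m + 1)*(m + 2)*(m - 3)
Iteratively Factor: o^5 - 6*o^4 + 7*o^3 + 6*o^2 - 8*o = (o - 2)*(o^4 - 4*o^3 - o^2 + 4*o) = (o - 4)*(o - 2)*(o^3 - o) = (o - 4)*(o - 2)*(o - 1)*(o^2 + o) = o*(o - 4)*(o - 2)*(o - 1)*(o + 1)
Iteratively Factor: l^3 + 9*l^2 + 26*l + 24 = (l + 2)*(l^2 + 7*l + 12) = (l + 2)*(l + 4)*(l + 3)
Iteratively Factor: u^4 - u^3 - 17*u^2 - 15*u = (u + 3)*(u^3 - 4*u^2 - 5*u) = (u - 5)*(u + 3)*(u^2 + u) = (u - 5)*(u + 1)*(u + 3)*(u)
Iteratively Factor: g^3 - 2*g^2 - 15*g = (g - 5)*(g^2 + 3*g) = (g - 5)*(g + 3)*(g)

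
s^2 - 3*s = s*(s - 3)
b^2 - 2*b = b*(b - 2)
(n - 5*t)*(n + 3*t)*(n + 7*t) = n^3 + 5*n^2*t - 29*n*t^2 - 105*t^3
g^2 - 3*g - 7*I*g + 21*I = (g - 3)*(g - 7*I)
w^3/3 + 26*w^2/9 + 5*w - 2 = (w/3 + 1)*(w - 1/3)*(w + 6)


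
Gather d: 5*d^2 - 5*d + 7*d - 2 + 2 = 5*d^2 + 2*d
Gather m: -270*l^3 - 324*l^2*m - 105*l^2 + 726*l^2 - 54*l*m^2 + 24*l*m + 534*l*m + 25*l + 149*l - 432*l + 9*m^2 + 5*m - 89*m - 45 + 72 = -270*l^3 + 621*l^2 - 258*l + m^2*(9 - 54*l) + m*(-324*l^2 + 558*l - 84) + 27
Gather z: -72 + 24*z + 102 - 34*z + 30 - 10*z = 60 - 20*z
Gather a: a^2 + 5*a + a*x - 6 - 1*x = a^2 + a*(x + 5) - x - 6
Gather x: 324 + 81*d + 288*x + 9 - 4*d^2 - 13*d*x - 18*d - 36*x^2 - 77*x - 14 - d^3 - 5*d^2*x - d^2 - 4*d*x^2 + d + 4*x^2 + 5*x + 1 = -d^3 - 5*d^2 + 64*d + x^2*(-4*d - 32) + x*(-5*d^2 - 13*d + 216) + 320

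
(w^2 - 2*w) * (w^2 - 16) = w^4 - 2*w^3 - 16*w^2 + 32*w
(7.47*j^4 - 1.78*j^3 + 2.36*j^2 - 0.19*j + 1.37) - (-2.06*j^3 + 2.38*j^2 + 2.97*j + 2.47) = 7.47*j^4 + 0.28*j^3 - 0.02*j^2 - 3.16*j - 1.1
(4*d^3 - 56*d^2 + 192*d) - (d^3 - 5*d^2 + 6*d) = 3*d^3 - 51*d^2 + 186*d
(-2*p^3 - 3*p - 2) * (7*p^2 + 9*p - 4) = -14*p^5 - 18*p^4 - 13*p^3 - 41*p^2 - 6*p + 8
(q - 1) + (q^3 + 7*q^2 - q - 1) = q^3 + 7*q^2 - 2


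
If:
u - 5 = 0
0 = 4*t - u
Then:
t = 5/4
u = 5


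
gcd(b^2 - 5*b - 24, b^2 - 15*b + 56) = b - 8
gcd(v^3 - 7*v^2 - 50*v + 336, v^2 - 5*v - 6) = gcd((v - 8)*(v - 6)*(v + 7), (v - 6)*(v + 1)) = v - 6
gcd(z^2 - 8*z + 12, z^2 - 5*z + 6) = z - 2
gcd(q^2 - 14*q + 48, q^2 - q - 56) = q - 8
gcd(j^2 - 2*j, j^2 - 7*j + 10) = j - 2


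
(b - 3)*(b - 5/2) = b^2 - 11*b/2 + 15/2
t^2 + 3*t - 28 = (t - 4)*(t + 7)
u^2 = u^2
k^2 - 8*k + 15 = (k - 5)*(k - 3)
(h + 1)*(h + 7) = h^2 + 8*h + 7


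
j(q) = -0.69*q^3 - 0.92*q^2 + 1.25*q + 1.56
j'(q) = -2.07*q^2 - 1.84*q + 1.25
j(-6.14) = 118.92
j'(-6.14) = -65.49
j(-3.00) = 8.16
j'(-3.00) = -11.86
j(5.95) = -168.92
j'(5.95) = -82.98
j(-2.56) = 3.91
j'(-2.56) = -7.61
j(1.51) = -1.03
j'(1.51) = -6.25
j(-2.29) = 2.16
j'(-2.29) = -5.39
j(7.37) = -315.42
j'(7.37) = -124.75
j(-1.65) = 0.09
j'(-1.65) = -1.35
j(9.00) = -564.72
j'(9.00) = -182.98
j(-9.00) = 418.80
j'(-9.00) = -149.86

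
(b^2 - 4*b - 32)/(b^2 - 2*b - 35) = (-b^2 + 4*b + 32)/(-b^2 + 2*b + 35)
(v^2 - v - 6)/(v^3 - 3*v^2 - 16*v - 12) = (v - 3)/(v^2 - 5*v - 6)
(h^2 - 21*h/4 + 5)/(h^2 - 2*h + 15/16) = 4*(h - 4)/(4*h - 3)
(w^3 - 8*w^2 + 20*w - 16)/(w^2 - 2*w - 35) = (-w^3 + 8*w^2 - 20*w + 16)/(-w^2 + 2*w + 35)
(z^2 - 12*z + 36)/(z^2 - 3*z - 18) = (z - 6)/(z + 3)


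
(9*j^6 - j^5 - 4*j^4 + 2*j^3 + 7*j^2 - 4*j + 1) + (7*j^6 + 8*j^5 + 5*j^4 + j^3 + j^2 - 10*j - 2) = 16*j^6 + 7*j^5 + j^4 + 3*j^3 + 8*j^2 - 14*j - 1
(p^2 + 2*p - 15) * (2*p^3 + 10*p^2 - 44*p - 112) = 2*p^5 + 14*p^4 - 54*p^3 - 350*p^2 + 436*p + 1680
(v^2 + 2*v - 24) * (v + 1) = v^3 + 3*v^2 - 22*v - 24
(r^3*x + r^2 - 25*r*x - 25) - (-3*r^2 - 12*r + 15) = r^3*x + 4*r^2 - 25*r*x + 12*r - 40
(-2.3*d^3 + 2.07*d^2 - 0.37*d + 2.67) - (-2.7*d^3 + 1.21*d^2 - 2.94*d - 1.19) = 0.4*d^3 + 0.86*d^2 + 2.57*d + 3.86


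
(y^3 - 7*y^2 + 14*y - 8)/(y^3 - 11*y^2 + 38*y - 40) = (y - 1)/(y - 5)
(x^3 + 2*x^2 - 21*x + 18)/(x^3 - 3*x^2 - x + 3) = (x + 6)/(x + 1)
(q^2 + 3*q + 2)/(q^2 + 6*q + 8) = (q + 1)/(q + 4)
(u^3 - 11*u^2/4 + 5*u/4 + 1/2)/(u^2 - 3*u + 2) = u + 1/4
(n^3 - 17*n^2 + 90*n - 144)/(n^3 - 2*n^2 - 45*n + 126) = (n - 8)/(n + 7)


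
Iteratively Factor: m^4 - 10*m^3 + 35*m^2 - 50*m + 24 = (m - 2)*(m^3 - 8*m^2 + 19*m - 12) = (m - 4)*(m - 2)*(m^2 - 4*m + 3) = (m - 4)*(m - 2)*(m - 1)*(m - 3)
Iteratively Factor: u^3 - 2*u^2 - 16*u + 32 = (u - 4)*(u^2 + 2*u - 8) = (u - 4)*(u - 2)*(u + 4)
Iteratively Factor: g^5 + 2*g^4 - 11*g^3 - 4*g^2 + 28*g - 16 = (g - 1)*(g^4 + 3*g^3 - 8*g^2 - 12*g + 16) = (g - 1)^2*(g^3 + 4*g^2 - 4*g - 16) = (g - 1)^2*(g + 4)*(g^2 - 4) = (g - 1)^2*(g + 2)*(g + 4)*(g - 2)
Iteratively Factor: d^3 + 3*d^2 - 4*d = (d + 4)*(d^2 - d) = d*(d + 4)*(d - 1)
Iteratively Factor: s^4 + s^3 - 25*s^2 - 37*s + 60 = (s - 1)*(s^3 + 2*s^2 - 23*s - 60) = (s - 1)*(s + 4)*(s^2 - 2*s - 15) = (s - 1)*(s + 3)*(s + 4)*(s - 5)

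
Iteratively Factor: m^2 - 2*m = (m)*(m - 2)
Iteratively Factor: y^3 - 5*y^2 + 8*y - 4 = (y - 2)*(y^2 - 3*y + 2) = (y - 2)^2*(y - 1)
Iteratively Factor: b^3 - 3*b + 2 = (b - 1)*(b^2 + b - 2) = (b - 1)*(b + 2)*(b - 1)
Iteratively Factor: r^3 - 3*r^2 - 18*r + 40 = (r - 2)*(r^2 - r - 20) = (r - 2)*(r + 4)*(r - 5)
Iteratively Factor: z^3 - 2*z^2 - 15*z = (z - 5)*(z^2 + 3*z) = z*(z - 5)*(z + 3)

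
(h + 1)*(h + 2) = h^2 + 3*h + 2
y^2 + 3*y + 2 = (y + 1)*(y + 2)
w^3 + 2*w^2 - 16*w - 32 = (w - 4)*(w + 2)*(w + 4)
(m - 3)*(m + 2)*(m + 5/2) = m^3 + 3*m^2/2 - 17*m/2 - 15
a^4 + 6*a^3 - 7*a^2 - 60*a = a*(a - 3)*(a + 4)*(a + 5)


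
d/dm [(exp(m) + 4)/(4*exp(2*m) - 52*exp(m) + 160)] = (-(exp(m) + 4)*(2*exp(m) - 13) + exp(2*m) - 13*exp(m) + 40)*exp(m)/(4*(exp(2*m) - 13*exp(m) + 40)^2)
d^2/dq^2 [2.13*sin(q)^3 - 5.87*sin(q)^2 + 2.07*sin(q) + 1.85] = -3.6675*sin(q) + 4.7925*sin(3*q) - 11.74*cos(2*q)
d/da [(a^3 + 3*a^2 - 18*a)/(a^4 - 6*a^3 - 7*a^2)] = (-a^4 - 6*a^3 + 65*a^2 - 216*a - 126)/(a^2*(a^4 - 12*a^3 + 22*a^2 + 84*a + 49))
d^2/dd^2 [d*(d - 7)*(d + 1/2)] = 6*d - 13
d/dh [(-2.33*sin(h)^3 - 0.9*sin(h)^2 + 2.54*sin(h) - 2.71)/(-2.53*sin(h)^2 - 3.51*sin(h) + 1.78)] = (5.8949*sin(h)^4 + 16.3566*sin(h)^3 - 2.857*sin(h)^2 - 16.9166*sin(h) - 4.9909)*cos(h)/(6.4009*sin(h)^4 + 17.7606*sin(h)^3 + 3.3133*sin(h)^2 - 12.4956*sin(h) + 3.1684)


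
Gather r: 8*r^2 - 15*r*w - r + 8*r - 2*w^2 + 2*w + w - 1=8*r^2 + r*(7 - 15*w) - 2*w^2 + 3*w - 1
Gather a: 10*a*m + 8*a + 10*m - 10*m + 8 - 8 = a*(10*m + 8)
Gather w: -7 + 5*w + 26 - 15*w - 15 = 4 - 10*w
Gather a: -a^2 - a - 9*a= -a^2 - 10*a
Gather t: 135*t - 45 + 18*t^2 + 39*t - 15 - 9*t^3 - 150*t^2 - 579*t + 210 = -9*t^3 - 132*t^2 - 405*t + 150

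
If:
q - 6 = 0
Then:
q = 6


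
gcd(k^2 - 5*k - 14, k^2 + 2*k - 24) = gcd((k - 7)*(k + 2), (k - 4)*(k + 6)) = 1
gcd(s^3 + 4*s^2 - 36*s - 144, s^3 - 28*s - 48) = s^2 - 2*s - 24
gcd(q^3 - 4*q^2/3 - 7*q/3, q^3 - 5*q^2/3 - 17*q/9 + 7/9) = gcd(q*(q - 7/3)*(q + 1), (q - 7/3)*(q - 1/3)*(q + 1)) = q^2 - 4*q/3 - 7/3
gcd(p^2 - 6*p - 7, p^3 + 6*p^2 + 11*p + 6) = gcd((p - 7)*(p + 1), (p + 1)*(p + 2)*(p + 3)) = p + 1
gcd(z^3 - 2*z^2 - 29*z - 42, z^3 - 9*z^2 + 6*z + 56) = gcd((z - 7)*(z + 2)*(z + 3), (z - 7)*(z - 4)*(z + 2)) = z^2 - 5*z - 14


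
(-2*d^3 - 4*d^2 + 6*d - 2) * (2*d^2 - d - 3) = -4*d^5 - 6*d^4 + 22*d^3 + 2*d^2 - 16*d + 6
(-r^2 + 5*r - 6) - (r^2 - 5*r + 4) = -2*r^2 + 10*r - 10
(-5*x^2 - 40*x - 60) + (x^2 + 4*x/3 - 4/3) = -4*x^2 - 116*x/3 - 184/3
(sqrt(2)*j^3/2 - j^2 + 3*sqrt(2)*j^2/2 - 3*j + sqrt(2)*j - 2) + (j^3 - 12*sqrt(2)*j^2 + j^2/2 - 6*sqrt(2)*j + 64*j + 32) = sqrt(2)*j^3/2 + j^3 - 21*sqrt(2)*j^2/2 - j^2/2 - 5*sqrt(2)*j + 61*j + 30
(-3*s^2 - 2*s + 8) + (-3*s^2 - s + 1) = -6*s^2 - 3*s + 9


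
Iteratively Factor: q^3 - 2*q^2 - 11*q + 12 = (q - 1)*(q^2 - q - 12) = (q - 4)*(q - 1)*(q + 3)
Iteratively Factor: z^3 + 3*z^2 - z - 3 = (z + 1)*(z^2 + 2*z - 3) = (z + 1)*(z + 3)*(z - 1)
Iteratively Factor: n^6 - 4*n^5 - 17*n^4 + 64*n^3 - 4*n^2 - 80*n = (n - 5)*(n^5 + n^4 - 12*n^3 + 4*n^2 + 16*n) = (n - 5)*(n - 2)*(n^4 + 3*n^3 - 6*n^2 - 8*n) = n*(n - 5)*(n - 2)*(n^3 + 3*n^2 - 6*n - 8) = n*(n - 5)*(n - 2)^2*(n^2 + 5*n + 4) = n*(n - 5)*(n - 2)^2*(n + 4)*(n + 1)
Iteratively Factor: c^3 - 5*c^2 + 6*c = (c)*(c^2 - 5*c + 6) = c*(c - 3)*(c - 2)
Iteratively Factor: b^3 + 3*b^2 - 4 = (b + 2)*(b^2 + b - 2) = (b + 2)^2*(b - 1)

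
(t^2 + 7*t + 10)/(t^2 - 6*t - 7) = (t^2 + 7*t + 10)/(t^2 - 6*t - 7)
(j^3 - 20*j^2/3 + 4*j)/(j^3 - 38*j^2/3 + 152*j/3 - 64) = j*(3*j - 2)/(3*j^2 - 20*j + 32)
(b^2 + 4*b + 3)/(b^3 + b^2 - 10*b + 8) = (b^2 + 4*b + 3)/(b^3 + b^2 - 10*b + 8)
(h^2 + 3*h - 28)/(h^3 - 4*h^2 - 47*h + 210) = (h - 4)/(h^2 - 11*h + 30)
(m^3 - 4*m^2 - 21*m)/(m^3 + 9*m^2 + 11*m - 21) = m*(m - 7)/(m^2 + 6*m - 7)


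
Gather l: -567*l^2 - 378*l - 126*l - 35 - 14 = -567*l^2 - 504*l - 49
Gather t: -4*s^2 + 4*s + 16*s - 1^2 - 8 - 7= -4*s^2 + 20*s - 16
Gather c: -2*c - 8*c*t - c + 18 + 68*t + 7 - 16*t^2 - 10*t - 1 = c*(-8*t - 3) - 16*t^2 + 58*t + 24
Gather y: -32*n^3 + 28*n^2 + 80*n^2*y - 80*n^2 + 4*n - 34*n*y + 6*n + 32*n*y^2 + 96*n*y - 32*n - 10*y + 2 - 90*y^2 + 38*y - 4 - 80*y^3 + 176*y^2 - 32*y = -32*n^3 - 52*n^2 - 22*n - 80*y^3 + y^2*(32*n + 86) + y*(80*n^2 + 62*n - 4) - 2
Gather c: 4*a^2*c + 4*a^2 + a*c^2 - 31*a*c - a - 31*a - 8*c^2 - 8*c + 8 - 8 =4*a^2 - 32*a + c^2*(a - 8) + c*(4*a^2 - 31*a - 8)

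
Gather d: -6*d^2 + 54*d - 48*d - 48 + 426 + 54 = -6*d^2 + 6*d + 432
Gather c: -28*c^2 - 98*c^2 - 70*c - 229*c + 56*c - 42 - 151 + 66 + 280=-126*c^2 - 243*c + 153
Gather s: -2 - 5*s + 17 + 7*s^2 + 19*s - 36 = 7*s^2 + 14*s - 21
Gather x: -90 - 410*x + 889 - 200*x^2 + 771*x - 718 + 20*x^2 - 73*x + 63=-180*x^2 + 288*x + 144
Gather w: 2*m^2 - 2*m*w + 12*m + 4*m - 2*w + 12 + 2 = 2*m^2 + 16*m + w*(-2*m - 2) + 14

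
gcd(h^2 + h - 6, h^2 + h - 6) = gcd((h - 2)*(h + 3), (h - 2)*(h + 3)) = h^2 + h - 6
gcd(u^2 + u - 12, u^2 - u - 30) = 1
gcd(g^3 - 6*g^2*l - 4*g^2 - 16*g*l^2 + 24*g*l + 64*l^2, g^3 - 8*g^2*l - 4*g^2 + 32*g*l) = g^2 - 8*g*l - 4*g + 32*l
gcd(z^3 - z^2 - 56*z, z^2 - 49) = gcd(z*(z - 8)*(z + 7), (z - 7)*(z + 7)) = z + 7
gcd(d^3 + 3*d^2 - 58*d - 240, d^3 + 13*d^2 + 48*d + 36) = d + 6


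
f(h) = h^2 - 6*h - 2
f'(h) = 2*h - 6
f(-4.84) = 50.47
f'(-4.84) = -15.68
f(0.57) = -5.10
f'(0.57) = -4.86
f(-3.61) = 32.69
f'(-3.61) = -13.22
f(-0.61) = 2.03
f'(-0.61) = -7.22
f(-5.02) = 53.32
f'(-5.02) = -16.04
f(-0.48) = 1.11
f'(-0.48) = -6.96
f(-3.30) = 28.69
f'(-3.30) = -12.60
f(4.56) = -8.57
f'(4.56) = 3.12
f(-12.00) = 214.00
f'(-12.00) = -30.00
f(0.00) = -2.00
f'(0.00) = -6.00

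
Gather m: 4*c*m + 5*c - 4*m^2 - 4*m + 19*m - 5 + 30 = 5*c - 4*m^2 + m*(4*c + 15) + 25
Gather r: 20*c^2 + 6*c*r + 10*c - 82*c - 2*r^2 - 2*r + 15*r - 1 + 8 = 20*c^2 - 72*c - 2*r^2 + r*(6*c + 13) + 7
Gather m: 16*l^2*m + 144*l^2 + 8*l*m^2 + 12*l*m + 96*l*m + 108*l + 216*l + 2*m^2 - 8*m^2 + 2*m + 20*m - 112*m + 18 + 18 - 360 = 144*l^2 + 324*l + m^2*(8*l - 6) + m*(16*l^2 + 108*l - 90) - 324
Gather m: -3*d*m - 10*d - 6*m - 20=-10*d + m*(-3*d - 6) - 20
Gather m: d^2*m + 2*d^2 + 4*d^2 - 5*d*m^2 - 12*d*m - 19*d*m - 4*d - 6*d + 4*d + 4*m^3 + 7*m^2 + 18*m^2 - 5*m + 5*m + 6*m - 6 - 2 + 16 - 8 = 6*d^2 - 6*d + 4*m^3 + m^2*(25 - 5*d) + m*(d^2 - 31*d + 6)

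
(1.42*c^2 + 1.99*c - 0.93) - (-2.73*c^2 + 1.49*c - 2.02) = 4.15*c^2 + 0.5*c + 1.09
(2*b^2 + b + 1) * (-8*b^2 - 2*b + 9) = -16*b^4 - 12*b^3 + 8*b^2 + 7*b + 9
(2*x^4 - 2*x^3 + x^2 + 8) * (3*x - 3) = 6*x^5 - 12*x^4 + 9*x^3 - 3*x^2 + 24*x - 24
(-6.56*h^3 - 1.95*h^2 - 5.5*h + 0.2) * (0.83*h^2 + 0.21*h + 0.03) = -5.4448*h^5 - 2.9961*h^4 - 5.1713*h^3 - 1.0475*h^2 - 0.123*h + 0.006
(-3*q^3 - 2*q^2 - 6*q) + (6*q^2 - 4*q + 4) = -3*q^3 + 4*q^2 - 10*q + 4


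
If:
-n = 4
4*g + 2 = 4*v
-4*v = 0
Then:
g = -1/2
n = -4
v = 0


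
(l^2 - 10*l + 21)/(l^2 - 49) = (l - 3)/(l + 7)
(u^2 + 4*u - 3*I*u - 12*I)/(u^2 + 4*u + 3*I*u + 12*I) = (u - 3*I)/(u + 3*I)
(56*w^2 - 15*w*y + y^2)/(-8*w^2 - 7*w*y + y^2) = (-7*w + y)/(w + y)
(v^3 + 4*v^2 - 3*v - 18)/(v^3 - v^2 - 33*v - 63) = (v - 2)/(v - 7)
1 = 1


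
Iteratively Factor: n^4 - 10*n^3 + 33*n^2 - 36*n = (n - 3)*(n^3 - 7*n^2 + 12*n) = (n - 3)^2*(n^2 - 4*n) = (n - 4)*(n - 3)^2*(n)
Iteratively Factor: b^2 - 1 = (b + 1)*(b - 1)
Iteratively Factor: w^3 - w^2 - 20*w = (w - 5)*(w^2 + 4*w) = w*(w - 5)*(w + 4)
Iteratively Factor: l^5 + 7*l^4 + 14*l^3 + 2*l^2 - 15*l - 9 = (l + 1)*(l^4 + 6*l^3 + 8*l^2 - 6*l - 9) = (l + 1)^2*(l^3 + 5*l^2 + 3*l - 9) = (l + 1)^2*(l + 3)*(l^2 + 2*l - 3) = (l - 1)*(l + 1)^2*(l + 3)*(l + 3)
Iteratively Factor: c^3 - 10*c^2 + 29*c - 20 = (c - 4)*(c^2 - 6*c + 5) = (c - 4)*(c - 1)*(c - 5)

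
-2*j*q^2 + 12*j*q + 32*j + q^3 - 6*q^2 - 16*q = (-2*j + q)*(q - 8)*(q + 2)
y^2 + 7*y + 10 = (y + 2)*(y + 5)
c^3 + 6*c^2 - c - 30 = (c - 2)*(c + 3)*(c + 5)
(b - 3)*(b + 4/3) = b^2 - 5*b/3 - 4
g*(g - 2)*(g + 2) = g^3 - 4*g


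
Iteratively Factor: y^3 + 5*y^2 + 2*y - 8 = (y + 2)*(y^2 + 3*y - 4) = (y - 1)*(y + 2)*(y + 4)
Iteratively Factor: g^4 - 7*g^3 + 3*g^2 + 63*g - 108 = (g - 3)*(g^3 - 4*g^2 - 9*g + 36) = (g - 3)*(g + 3)*(g^2 - 7*g + 12) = (g - 4)*(g - 3)*(g + 3)*(g - 3)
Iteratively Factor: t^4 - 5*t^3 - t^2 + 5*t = (t + 1)*(t^3 - 6*t^2 + 5*t) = (t - 5)*(t + 1)*(t^2 - t) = (t - 5)*(t - 1)*(t + 1)*(t)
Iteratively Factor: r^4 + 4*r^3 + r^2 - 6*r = (r + 2)*(r^3 + 2*r^2 - 3*r) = (r + 2)*(r + 3)*(r^2 - r) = (r - 1)*(r + 2)*(r + 3)*(r)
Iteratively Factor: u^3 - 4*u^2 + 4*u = (u)*(u^2 - 4*u + 4) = u*(u - 2)*(u - 2)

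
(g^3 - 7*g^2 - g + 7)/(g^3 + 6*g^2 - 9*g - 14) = (g^2 - 8*g + 7)/(g^2 + 5*g - 14)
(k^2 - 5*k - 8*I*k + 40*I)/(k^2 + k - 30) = (k - 8*I)/(k + 6)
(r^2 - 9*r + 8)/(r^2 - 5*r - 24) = (r - 1)/(r + 3)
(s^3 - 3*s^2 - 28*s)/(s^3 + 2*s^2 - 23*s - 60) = s*(s - 7)/(s^2 - 2*s - 15)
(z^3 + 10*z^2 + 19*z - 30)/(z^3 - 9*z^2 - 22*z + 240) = (z^2 + 5*z - 6)/(z^2 - 14*z + 48)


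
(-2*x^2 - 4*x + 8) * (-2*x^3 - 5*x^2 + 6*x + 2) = 4*x^5 + 18*x^4 - 8*x^3 - 68*x^2 + 40*x + 16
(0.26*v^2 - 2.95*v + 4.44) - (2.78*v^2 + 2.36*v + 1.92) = -2.52*v^2 - 5.31*v + 2.52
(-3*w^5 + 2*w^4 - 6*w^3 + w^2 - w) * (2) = -6*w^5 + 4*w^4 - 12*w^3 + 2*w^2 - 2*w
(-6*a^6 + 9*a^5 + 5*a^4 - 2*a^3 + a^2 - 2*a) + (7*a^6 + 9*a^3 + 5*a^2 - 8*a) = a^6 + 9*a^5 + 5*a^4 + 7*a^3 + 6*a^2 - 10*a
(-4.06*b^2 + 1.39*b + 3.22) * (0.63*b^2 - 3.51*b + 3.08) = -2.5578*b^4 + 15.1263*b^3 - 15.3551*b^2 - 7.021*b + 9.9176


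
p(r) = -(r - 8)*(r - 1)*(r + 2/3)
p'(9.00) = -95.00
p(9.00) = -77.33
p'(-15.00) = -927.00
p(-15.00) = 5274.67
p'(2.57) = 21.02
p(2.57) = 27.59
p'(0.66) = 7.69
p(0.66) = -3.31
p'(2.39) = 20.70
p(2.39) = 23.84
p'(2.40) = 20.72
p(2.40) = 24.04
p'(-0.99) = -21.44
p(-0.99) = 5.78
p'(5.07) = 5.39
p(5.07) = 68.41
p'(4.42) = 13.06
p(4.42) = 62.28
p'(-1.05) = -22.81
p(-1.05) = 7.11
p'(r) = -(r - 8)*(r - 1) - (r - 8)*(r + 2/3) - (r - 1)*(r + 2/3)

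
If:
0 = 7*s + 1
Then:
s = -1/7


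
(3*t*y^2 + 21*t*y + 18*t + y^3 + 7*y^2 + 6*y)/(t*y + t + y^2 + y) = (3*t*y + 18*t + y^2 + 6*y)/(t + y)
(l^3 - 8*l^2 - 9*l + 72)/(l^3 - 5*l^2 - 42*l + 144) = (l + 3)/(l + 6)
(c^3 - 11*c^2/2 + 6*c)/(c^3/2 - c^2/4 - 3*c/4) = 2*(c - 4)/(c + 1)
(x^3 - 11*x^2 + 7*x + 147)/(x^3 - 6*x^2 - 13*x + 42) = (x - 7)/(x - 2)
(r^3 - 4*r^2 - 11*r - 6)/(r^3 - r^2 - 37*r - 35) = (r^2 - 5*r - 6)/(r^2 - 2*r - 35)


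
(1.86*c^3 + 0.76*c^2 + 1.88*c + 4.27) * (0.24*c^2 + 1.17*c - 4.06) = 0.4464*c^5 + 2.3586*c^4 - 6.2112*c^3 + 0.1388*c^2 - 2.6369*c - 17.3362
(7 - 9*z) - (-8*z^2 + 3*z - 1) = 8*z^2 - 12*z + 8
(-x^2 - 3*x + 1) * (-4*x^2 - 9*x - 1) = 4*x^4 + 21*x^3 + 24*x^2 - 6*x - 1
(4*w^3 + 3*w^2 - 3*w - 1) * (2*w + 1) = 8*w^4 + 10*w^3 - 3*w^2 - 5*w - 1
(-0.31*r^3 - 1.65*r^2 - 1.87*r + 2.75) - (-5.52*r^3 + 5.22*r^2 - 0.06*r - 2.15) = 5.21*r^3 - 6.87*r^2 - 1.81*r + 4.9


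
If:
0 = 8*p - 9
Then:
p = 9/8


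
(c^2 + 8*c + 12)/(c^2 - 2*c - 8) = (c + 6)/(c - 4)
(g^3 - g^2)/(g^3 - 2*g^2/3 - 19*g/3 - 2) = 3*g^2*(1 - g)/(-3*g^3 + 2*g^2 + 19*g + 6)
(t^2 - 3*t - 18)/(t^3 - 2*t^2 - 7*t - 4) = (-t^2 + 3*t + 18)/(-t^3 + 2*t^2 + 7*t + 4)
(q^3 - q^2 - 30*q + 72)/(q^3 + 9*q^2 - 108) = (q - 4)/(q + 6)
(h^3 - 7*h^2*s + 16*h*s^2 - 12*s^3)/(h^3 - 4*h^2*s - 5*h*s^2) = (-h^3 + 7*h^2*s - 16*h*s^2 + 12*s^3)/(h*(-h^2 + 4*h*s + 5*s^2))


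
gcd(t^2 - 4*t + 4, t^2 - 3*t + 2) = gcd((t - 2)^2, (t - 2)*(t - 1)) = t - 2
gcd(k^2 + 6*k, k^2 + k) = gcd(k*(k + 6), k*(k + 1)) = k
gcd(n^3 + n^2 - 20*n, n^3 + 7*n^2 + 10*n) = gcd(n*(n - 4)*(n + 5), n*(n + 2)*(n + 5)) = n^2 + 5*n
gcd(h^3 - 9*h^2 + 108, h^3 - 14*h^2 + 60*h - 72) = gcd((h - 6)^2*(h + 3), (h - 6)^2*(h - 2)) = h^2 - 12*h + 36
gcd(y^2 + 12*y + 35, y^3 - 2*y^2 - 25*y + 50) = y + 5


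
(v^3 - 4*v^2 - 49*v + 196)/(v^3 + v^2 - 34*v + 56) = (v - 7)/(v - 2)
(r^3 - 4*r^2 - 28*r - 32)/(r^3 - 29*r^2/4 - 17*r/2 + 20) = 4*(r + 2)/(4*r - 5)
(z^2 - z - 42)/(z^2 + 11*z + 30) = (z - 7)/(z + 5)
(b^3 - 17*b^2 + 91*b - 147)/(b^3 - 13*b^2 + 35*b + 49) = (b - 3)/(b + 1)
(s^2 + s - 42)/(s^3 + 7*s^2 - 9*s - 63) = (s - 6)/(s^2 - 9)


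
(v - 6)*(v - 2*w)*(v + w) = v^3 - v^2*w - 6*v^2 - 2*v*w^2 + 6*v*w + 12*w^2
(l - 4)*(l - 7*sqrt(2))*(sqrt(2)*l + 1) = sqrt(2)*l^3 - 13*l^2 - 4*sqrt(2)*l^2 - 7*sqrt(2)*l + 52*l + 28*sqrt(2)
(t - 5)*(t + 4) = t^2 - t - 20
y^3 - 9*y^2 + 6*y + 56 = (y - 7)*(y - 4)*(y + 2)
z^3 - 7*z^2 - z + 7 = (z - 7)*(z - 1)*(z + 1)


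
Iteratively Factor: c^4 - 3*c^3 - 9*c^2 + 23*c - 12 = (c - 1)*(c^3 - 2*c^2 - 11*c + 12) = (c - 1)^2*(c^2 - c - 12) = (c - 4)*(c - 1)^2*(c + 3)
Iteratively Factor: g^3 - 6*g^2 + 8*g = (g - 4)*(g^2 - 2*g) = g*(g - 4)*(g - 2)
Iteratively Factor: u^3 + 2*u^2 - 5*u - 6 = (u + 3)*(u^2 - u - 2) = (u - 2)*(u + 3)*(u + 1)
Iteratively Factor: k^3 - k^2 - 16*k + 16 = (k - 1)*(k^2 - 16) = (k - 1)*(k + 4)*(k - 4)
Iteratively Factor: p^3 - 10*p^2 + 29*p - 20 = (p - 5)*(p^2 - 5*p + 4) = (p - 5)*(p - 4)*(p - 1)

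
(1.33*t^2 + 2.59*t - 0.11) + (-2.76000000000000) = 1.33*t^2 + 2.59*t - 2.87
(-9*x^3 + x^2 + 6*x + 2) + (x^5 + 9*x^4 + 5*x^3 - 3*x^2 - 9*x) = x^5 + 9*x^4 - 4*x^3 - 2*x^2 - 3*x + 2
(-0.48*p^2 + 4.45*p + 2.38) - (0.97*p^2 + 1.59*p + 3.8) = -1.45*p^2 + 2.86*p - 1.42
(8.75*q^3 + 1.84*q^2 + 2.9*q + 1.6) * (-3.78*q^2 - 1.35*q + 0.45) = -33.075*q^5 - 18.7677*q^4 - 9.5085*q^3 - 9.135*q^2 - 0.855*q + 0.72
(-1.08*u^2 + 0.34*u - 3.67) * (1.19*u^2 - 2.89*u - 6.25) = -1.2852*u^4 + 3.5258*u^3 + 1.4001*u^2 + 8.4813*u + 22.9375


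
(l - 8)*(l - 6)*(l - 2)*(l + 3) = l^4 - 13*l^3 + 28*l^2 + 132*l - 288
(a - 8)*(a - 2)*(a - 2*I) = a^3 - 10*a^2 - 2*I*a^2 + 16*a + 20*I*a - 32*I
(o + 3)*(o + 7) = o^2 + 10*o + 21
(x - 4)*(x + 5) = x^2 + x - 20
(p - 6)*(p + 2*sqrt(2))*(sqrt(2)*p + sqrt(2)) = sqrt(2)*p^3 - 5*sqrt(2)*p^2 + 4*p^2 - 20*p - 6*sqrt(2)*p - 24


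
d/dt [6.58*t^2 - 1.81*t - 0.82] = 13.16*t - 1.81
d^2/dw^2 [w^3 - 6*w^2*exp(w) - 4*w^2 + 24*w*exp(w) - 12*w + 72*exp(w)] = -6*w^2*exp(w) + 6*w + 108*exp(w) - 8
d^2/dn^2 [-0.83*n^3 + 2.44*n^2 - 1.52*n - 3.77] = 4.88 - 4.98*n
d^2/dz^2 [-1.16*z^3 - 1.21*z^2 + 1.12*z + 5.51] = -6.96*z - 2.42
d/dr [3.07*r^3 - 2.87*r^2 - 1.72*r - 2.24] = 9.21*r^2 - 5.74*r - 1.72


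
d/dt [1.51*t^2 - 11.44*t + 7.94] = 3.02*t - 11.44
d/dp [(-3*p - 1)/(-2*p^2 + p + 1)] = (6*p^2 - 3*p - (3*p + 1)*(4*p - 1) - 3)/(-2*p^2 + p + 1)^2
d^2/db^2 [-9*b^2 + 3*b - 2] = -18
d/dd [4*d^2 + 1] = 8*d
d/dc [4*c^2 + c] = 8*c + 1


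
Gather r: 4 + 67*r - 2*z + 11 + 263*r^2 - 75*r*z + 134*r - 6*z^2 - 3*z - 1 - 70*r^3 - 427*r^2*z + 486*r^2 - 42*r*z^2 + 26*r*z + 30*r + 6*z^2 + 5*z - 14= -70*r^3 + r^2*(749 - 427*z) + r*(-42*z^2 - 49*z + 231)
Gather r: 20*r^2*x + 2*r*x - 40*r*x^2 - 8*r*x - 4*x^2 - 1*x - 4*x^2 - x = 20*r^2*x + r*(-40*x^2 - 6*x) - 8*x^2 - 2*x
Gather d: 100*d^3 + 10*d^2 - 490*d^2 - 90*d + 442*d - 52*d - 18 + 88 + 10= 100*d^3 - 480*d^2 + 300*d + 80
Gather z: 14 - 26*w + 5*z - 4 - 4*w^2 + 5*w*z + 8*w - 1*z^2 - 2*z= -4*w^2 - 18*w - z^2 + z*(5*w + 3) + 10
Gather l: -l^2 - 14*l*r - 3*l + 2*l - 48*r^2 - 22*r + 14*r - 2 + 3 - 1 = -l^2 + l*(-14*r - 1) - 48*r^2 - 8*r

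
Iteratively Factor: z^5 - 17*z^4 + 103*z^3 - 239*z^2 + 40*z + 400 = (z - 5)*(z^4 - 12*z^3 + 43*z^2 - 24*z - 80) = (z - 5)^2*(z^3 - 7*z^2 + 8*z + 16) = (z - 5)^2*(z + 1)*(z^2 - 8*z + 16) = (z - 5)^2*(z - 4)*(z + 1)*(z - 4)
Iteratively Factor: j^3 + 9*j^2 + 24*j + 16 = (j + 4)*(j^2 + 5*j + 4) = (j + 4)^2*(j + 1)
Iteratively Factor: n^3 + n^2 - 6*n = (n + 3)*(n^2 - 2*n) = n*(n + 3)*(n - 2)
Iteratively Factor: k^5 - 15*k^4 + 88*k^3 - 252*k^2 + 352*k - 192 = (k - 2)*(k^4 - 13*k^3 + 62*k^2 - 128*k + 96) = (k - 4)*(k - 2)*(k^3 - 9*k^2 + 26*k - 24) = (k - 4)*(k - 2)^2*(k^2 - 7*k + 12) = (k - 4)^2*(k - 2)^2*(k - 3)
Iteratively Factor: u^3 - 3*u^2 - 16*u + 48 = (u - 3)*(u^2 - 16) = (u - 4)*(u - 3)*(u + 4)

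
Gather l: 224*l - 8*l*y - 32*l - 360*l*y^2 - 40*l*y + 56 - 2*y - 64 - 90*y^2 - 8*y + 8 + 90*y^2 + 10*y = l*(-360*y^2 - 48*y + 192)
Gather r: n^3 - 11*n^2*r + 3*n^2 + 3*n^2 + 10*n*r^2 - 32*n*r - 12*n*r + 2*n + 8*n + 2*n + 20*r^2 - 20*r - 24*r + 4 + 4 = n^3 + 6*n^2 + 12*n + r^2*(10*n + 20) + r*(-11*n^2 - 44*n - 44) + 8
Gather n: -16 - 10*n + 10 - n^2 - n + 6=-n^2 - 11*n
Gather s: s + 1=s + 1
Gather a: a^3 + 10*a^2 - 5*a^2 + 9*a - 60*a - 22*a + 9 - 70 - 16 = a^3 + 5*a^2 - 73*a - 77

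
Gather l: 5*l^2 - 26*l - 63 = 5*l^2 - 26*l - 63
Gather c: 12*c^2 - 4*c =12*c^2 - 4*c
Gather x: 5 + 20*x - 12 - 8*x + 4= 12*x - 3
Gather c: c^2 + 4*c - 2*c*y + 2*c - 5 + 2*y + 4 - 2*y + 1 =c^2 + c*(6 - 2*y)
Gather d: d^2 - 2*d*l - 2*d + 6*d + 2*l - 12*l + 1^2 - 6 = d^2 + d*(4 - 2*l) - 10*l - 5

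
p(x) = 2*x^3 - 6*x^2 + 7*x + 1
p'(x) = 6*x^2 - 12*x + 7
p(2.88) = 19.17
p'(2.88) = 22.21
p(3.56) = 40.11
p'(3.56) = 40.32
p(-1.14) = -17.74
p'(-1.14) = 28.48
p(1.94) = 6.60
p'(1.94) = 6.30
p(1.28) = 4.32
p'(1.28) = 1.47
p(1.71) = 5.43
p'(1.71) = 4.02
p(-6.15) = -734.20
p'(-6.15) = 307.74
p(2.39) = 10.76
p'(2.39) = 12.59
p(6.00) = 259.00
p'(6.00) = 151.00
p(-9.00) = -2006.00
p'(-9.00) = 601.00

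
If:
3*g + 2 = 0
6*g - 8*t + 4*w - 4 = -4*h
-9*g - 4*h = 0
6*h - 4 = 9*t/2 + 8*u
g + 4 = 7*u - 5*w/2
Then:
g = -2/3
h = 3/2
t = -10/429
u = 365/572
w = 389/858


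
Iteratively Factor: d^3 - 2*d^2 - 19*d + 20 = (d - 5)*(d^2 + 3*d - 4) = (d - 5)*(d - 1)*(d + 4)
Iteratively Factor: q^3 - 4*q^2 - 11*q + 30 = (q - 5)*(q^2 + q - 6) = (q - 5)*(q - 2)*(q + 3)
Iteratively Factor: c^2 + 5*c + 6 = (c + 2)*(c + 3)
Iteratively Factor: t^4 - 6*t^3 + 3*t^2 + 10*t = (t - 5)*(t^3 - t^2 - 2*t) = (t - 5)*(t - 2)*(t^2 + t) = t*(t - 5)*(t - 2)*(t + 1)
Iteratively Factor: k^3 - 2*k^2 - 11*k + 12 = (k + 3)*(k^2 - 5*k + 4) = (k - 4)*(k + 3)*(k - 1)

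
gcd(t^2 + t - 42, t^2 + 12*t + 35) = t + 7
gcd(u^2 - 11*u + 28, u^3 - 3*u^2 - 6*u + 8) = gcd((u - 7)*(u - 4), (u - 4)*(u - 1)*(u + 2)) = u - 4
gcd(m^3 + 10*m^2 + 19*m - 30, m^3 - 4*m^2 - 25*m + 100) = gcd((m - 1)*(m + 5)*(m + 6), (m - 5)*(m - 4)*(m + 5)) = m + 5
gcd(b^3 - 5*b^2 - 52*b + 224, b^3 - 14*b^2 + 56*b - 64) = b^2 - 12*b + 32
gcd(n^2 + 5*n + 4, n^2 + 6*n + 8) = n + 4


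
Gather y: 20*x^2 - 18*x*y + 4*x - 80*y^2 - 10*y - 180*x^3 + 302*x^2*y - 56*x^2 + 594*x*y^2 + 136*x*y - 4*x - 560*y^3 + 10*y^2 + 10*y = -180*x^3 - 36*x^2 - 560*y^3 + y^2*(594*x - 70) + y*(302*x^2 + 118*x)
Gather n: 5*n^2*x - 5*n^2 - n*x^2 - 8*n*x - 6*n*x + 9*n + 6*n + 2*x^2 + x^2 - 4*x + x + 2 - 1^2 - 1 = n^2*(5*x - 5) + n*(-x^2 - 14*x + 15) + 3*x^2 - 3*x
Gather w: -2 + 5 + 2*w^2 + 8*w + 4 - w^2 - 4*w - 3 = w^2 + 4*w + 4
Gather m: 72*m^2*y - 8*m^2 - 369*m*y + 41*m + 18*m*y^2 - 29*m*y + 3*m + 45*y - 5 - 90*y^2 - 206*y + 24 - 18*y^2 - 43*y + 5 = m^2*(72*y - 8) + m*(18*y^2 - 398*y + 44) - 108*y^2 - 204*y + 24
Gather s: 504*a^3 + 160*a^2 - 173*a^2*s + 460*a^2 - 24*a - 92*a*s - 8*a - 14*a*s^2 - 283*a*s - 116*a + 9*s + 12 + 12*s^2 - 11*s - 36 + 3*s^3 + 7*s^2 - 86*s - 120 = 504*a^3 + 620*a^2 - 148*a + 3*s^3 + s^2*(19 - 14*a) + s*(-173*a^2 - 375*a - 88) - 144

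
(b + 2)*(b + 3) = b^2 + 5*b + 6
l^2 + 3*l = l*(l + 3)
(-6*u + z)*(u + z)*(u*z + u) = -6*u^3*z - 6*u^3 - 5*u^2*z^2 - 5*u^2*z + u*z^3 + u*z^2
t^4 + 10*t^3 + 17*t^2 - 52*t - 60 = (t - 2)*(t + 1)*(t + 5)*(t + 6)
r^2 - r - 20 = (r - 5)*(r + 4)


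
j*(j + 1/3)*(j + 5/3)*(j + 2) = j^4 + 4*j^3 + 41*j^2/9 + 10*j/9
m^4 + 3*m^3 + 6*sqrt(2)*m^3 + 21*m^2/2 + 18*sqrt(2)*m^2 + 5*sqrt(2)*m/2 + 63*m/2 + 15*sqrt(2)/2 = (m + 3)*(m + sqrt(2)/2)^2*(m + 5*sqrt(2))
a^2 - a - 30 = (a - 6)*(a + 5)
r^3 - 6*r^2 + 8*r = r*(r - 4)*(r - 2)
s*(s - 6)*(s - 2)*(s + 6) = s^4 - 2*s^3 - 36*s^2 + 72*s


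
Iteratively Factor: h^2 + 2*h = (h)*(h + 2)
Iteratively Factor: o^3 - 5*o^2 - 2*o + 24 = (o - 3)*(o^2 - 2*o - 8) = (o - 4)*(o - 3)*(o + 2)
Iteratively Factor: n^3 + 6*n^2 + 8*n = (n + 2)*(n^2 + 4*n) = n*(n + 2)*(n + 4)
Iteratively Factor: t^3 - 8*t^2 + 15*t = (t - 3)*(t^2 - 5*t) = (t - 5)*(t - 3)*(t)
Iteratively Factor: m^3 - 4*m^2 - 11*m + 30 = (m - 2)*(m^2 - 2*m - 15) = (m - 2)*(m + 3)*(m - 5)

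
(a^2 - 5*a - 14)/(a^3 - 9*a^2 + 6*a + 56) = 1/(a - 4)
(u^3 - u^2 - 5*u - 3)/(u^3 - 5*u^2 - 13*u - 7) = (u - 3)/(u - 7)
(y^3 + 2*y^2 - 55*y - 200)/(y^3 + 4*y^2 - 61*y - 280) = (y + 5)/(y + 7)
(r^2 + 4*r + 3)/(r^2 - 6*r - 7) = (r + 3)/(r - 7)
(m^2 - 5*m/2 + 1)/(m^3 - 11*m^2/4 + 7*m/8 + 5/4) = 4*(2*m - 1)/(8*m^2 - 6*m - 5)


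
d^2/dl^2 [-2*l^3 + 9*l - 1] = -12*l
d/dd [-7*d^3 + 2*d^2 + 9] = d*(4 - 21*d)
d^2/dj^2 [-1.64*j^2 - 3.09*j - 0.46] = -3.28000000000000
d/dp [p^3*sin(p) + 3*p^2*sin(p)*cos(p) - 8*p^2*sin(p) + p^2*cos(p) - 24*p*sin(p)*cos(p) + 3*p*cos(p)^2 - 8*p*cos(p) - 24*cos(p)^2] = p^3*cos(p) + 2*p^2*sin(p) - 8*p^2*cos(p) + 3*p^2*cos(2*p) - 8*p*sin(p) + 2*p*cos(p) - 24*p*cos(2*p) + 12*sin(2*p) - 8*cos(p) + 3*cos(2*p)/2 + 3/2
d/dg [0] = 0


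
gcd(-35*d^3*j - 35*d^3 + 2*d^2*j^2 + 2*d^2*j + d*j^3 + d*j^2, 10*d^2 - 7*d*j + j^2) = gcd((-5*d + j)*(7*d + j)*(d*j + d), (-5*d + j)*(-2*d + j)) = 5*d - j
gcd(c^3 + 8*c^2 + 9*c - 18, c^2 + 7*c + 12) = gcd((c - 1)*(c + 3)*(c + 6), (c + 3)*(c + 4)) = c + 3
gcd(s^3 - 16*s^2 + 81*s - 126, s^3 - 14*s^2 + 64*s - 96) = s - 6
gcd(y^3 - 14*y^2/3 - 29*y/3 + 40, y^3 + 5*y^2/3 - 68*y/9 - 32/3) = y^2 + y/3 - 8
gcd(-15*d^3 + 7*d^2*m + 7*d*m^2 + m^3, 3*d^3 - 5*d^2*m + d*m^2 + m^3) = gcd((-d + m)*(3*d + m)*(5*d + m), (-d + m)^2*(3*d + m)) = 3*d^2 - 2*d*m - m^2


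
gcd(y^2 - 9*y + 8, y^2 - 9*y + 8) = y^2 - 9*y + 8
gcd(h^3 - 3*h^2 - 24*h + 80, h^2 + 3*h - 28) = h - 4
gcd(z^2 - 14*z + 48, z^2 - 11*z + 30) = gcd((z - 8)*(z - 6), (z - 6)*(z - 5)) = z - 6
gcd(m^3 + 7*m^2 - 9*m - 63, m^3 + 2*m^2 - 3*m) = m + 3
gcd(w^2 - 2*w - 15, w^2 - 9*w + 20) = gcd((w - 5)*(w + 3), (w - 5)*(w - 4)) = w - 5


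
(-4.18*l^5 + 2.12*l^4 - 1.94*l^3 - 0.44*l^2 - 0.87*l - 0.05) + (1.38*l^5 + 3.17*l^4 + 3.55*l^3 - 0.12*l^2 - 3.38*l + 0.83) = -2.8*l^5 + 5.29*l^4 + 1.61*l^3 - 0.56*l^2 - 4.25*l + 0.78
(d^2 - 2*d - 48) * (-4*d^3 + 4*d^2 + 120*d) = -4*d^5 + 12*d^4 + 304*d^3 - 432*d^2 - 5760*d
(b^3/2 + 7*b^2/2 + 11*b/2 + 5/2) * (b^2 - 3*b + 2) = b^5/2 + 2*b^4 - 4*b^3 - 7*b^2 + 7*b/2 + 5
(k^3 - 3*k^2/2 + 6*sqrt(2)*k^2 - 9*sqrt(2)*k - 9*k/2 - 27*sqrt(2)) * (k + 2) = k^4 + k^3/2 + 6*sqrt(2)*k^3 - 15*k^2/2 + 3*sqrt(2)*k^2 - 45*sqrt(2)*k - 9*k - 54*sqrt(2)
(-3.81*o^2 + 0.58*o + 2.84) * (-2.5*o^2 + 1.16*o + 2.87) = 9.525*o^4 - 5.8696*o^3 - 17.3619*o^2 + 4.959*o + 8.1508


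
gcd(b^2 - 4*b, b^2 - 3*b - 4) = b - 4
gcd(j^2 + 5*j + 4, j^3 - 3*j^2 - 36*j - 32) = j^2 + 5*j + 4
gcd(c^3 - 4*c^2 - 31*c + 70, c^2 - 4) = c - 2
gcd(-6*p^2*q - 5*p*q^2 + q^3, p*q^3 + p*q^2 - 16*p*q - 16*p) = 1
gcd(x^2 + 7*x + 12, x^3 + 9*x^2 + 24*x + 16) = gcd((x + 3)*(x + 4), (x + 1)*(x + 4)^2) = x + 4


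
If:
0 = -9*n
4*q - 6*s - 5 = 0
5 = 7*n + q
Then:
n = 0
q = 5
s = 5/2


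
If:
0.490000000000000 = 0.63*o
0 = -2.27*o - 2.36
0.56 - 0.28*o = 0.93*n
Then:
No Solution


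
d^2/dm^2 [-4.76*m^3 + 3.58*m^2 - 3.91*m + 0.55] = 7.16 - 28.56*m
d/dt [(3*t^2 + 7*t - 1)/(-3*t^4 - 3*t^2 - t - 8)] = (-(6*t + 7)*(3*t^4 + 3*t^2 + t + 8) + (3*t^2 + 7*t - 1)*(12*t^3 + 6*t + 1))/(3*t^4 + 3*t^2 + t + 8)^2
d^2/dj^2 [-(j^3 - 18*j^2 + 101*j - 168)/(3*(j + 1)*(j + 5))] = 32*(-5*j^3 + 3*j^2 + 93*j + 181)/(j^6 + 18*j^5 + 123*j^4 + 396*j^3 + 615*j^2 + 450*j + 125)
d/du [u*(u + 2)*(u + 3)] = 3*u^2 + 10*u + 6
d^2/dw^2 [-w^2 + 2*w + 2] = -2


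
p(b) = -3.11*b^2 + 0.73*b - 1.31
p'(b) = 0.73 - 6.22*b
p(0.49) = -1.70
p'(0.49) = -2.32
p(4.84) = -70.63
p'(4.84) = -29.37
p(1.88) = -10.93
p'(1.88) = -10.96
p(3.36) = -33.97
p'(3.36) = -20.17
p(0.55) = -1.85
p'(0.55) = -2.69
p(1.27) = -5.40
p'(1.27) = -7.17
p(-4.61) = -70.77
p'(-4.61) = 29.40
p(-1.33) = -7.78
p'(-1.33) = 9.00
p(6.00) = -108.89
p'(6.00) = -36.59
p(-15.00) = -712.01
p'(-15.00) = 94.03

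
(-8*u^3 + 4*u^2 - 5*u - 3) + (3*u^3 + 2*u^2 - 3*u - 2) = -5*u^3 + 6*u^2 - 8*u - 5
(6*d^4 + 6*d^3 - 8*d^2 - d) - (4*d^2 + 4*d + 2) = 6*d^4 + 6*d^3 - 12*d^2 - 5*d - 2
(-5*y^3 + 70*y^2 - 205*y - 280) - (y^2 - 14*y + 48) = -5*y^3 + 69*y^2 - 191*y - 328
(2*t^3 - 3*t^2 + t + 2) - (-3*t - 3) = 2*t^3 - 3*t^2 + 4*t + 5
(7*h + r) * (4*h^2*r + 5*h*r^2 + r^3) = 28*h^3*r + 39*h^2*r^2 + 12*h*r^3 + r^4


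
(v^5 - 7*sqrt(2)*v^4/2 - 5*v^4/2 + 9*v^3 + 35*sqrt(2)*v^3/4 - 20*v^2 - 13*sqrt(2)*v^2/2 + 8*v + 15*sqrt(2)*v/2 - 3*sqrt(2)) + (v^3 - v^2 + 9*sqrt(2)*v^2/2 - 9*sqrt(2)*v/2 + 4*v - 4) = v^5 - 7*sqrt(2)*v^4/2 - 5*v^4/2 + 10*v^3 + 35*sqrt(2)*v^3/4 - 21*v^2 - 2*sqrt(2)*v^2 + 3*sqrt(2)*v + 12*v - 3*sqrt(2) - 4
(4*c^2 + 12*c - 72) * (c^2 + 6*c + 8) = 4*c^4 + 36*c^3 + 32*c^2 - 336*c - 576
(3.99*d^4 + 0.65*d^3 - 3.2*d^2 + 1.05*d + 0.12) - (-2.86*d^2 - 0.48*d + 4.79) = 3.99*d^4 + 0.65*d^3 - 0.34*d^2 + 1.53*d - 4.67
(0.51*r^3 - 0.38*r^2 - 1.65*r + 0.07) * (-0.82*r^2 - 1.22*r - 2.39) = -0.4182*r^5 - 0.3106*r^4 + 0.5977*r^3 + 2.8638*r^2 + 3.8581*r - 0.1673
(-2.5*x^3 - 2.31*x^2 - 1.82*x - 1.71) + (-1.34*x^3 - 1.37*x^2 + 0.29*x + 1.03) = -3.84*x^3 - 3.68*x^2 - 1.53*x - 0.68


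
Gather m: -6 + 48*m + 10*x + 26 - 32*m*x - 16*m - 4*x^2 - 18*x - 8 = m*(32 - 32*x) - 4*x^2 - 8*x + 12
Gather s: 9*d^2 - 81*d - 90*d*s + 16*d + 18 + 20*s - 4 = 9*d^2 - 65*d + s*(20 - 90*d) + 14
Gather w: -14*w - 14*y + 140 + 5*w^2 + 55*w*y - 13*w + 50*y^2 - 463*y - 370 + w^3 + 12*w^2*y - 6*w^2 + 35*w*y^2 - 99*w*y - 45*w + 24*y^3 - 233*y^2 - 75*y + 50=w^3 + w^2*(12*y - 1) + w*(35*y^2 - 44*y - 72) + 24*y^3 - 183*y^2 - 552*y - 180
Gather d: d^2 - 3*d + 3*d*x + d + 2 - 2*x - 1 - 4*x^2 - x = d^2 + d*(3*x - 2) - 4*x^2 - 3*x + 1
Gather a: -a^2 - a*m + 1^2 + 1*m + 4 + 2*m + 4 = -a^2 - a*m + 3*m + 9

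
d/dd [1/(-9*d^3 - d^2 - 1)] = d*(27*d + 2)/(9*d^3 + d^2 + 1)^2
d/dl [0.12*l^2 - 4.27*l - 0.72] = 0.24*l - 4.27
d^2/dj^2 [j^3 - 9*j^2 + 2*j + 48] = 6*j - 18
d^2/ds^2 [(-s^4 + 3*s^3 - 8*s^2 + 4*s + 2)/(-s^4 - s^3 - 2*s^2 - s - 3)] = 2*(-4*s^9 + 18*s^8 + 12*s^7 - 60*s^6 - 297*s^4 - 73*s^3 - 39*s^2 - 3*s + 94)/(s^12 + 3*s^11 + 9*s^10 + 16*s^9 + 33*s^8 + 45*s^7 + 68*s^6 + 69*s^5 + 87*s^4 + 64*s^3 + 63*s^2 + 27*s + 27)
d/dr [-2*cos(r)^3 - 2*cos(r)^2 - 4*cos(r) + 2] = 2*(3*cos(r)^2 + 2*cos(r) + 2)*sin(r)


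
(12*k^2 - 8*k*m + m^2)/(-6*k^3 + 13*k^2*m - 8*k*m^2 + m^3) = (-2*k + m)/(k^2 - 2*k*m + m^2)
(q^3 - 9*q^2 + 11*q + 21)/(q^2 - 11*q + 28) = (q^2 - 2*q - 3)/(q - 4)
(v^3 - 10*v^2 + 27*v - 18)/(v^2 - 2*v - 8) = (-v^3 + 10*v^2 - 27*v + 18)/(-v^2 + 2*v + 8)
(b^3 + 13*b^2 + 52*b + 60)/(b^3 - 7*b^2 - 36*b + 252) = (b^2 + 7*b + 10)/(b^2 - 13*b + 42)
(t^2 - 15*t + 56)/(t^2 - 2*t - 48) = (t - 7)/(t + 6)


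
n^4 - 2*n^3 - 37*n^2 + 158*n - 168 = (n - 4)*(n - 3)*(n - 2)*(n + 7)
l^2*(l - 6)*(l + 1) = l^4 - 5*l^3 - 6*l^2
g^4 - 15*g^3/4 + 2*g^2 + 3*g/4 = g*(g - 3)*(g - 1)*(g + 1/4)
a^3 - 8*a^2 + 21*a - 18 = (a - 3)^2*(a - 2)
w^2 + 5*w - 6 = (w - 1)*(w + 6)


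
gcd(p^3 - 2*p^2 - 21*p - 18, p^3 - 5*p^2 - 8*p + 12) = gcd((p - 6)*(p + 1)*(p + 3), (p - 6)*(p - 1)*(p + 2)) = p - 6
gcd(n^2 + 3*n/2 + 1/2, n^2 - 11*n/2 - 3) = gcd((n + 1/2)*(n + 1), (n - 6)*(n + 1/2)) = n + 1/2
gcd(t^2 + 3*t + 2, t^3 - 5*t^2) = 1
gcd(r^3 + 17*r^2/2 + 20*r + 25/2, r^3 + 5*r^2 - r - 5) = r^2 + 6*r + 5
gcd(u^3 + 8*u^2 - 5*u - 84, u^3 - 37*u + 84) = u^2 + 4*u - 21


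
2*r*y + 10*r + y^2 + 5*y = (2*r + y)*(y + 5)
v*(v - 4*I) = v^2 - 4*I*v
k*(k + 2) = k^2 + 2*k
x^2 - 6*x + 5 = (x - 5)*(x - 1)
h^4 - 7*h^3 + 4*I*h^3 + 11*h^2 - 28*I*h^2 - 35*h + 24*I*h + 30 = (h - 6)*(h - 1)*(h - I)*(h + 5*I)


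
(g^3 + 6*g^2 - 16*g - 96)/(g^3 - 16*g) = (g + 6)/g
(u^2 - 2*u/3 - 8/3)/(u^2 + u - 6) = (u + 4/3)/(u + 3)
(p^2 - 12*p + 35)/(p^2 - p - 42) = (p - 5)/(p + 6)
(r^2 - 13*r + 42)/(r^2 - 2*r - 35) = (r - 6)/(r + 5)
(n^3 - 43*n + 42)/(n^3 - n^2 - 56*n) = (n^2 - 7*n + 6)/(n*(n - 8))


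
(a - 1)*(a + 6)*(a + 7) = a^3 + 12*a^2 + 29*a - 42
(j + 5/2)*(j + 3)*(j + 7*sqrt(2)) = j^3 + 11*j^2/2 + 7*sqrt(2)*j^2 + 15*j/2 + 77*sqrt(2)*j/2 + 105*sqrt(2)/2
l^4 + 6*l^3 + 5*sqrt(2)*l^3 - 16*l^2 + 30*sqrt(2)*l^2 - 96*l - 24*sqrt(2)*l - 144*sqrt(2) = (l + 6)*(l - 2*sqrt(2))*(l + sqrt(2))*(l + 6*sqrt(2))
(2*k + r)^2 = 4*k^2 + 4*k*r + r^2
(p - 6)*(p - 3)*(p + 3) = p^3 - 6*p^2 - 9*p + 54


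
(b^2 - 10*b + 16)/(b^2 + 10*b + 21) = (b^2 - 10*b + 16)/(b^2 + 10*b + 21)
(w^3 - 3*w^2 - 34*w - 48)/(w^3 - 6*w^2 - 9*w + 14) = (w^2 - 5*w - 24)/(w^2 - 8*w + 7)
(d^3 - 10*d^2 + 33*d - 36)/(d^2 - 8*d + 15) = (d^2 - 7*d + 12)/(d - 5)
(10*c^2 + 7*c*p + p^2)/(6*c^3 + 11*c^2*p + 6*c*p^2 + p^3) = (5*c + p)/(3*c^2 + 4*c*p + p^2)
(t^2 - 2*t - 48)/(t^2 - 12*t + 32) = (t + 6)/(t - 4)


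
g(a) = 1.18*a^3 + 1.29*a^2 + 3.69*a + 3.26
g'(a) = 3.54*a^2 + 2.58*a + 3.69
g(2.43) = 36.78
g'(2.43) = 30.86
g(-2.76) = -21.91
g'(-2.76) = 23.54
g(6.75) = 449.85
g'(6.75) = 182.40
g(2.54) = 40.29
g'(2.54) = 33.08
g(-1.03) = -0.46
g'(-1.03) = 4.79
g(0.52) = 5.69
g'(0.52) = 5.99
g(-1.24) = -1.58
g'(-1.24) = 5.93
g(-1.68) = -4.89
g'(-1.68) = 9.35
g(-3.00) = -28.06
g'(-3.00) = 27.81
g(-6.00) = -227.32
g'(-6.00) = 115.65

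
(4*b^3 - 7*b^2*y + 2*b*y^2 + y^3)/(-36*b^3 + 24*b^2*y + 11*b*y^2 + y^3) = (-4*b^2 + 3*b*y + y^2)/(36*b^2 + 12*b*y + y^2)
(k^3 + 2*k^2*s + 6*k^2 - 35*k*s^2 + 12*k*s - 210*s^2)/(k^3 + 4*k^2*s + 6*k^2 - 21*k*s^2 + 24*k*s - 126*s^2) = (-k + 5*s)/(-k + 3*s)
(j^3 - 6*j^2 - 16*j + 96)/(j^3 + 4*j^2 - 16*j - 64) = (j - 6)/(j + 4)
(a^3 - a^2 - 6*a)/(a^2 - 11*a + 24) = a*(a + 2)/(a - 8)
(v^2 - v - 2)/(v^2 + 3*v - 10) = (v + 1)/(v + 5)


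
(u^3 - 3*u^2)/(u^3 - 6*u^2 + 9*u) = u/(u - 3)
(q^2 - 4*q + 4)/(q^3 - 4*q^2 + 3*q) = (q^2 - 4*q + 4)/(q*(q^2 - 4*q + 3))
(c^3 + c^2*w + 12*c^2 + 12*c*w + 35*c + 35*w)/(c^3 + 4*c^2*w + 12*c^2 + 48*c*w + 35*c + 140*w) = (c + w)/(c + 4*w)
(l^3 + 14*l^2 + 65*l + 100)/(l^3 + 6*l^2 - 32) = (l^2 + 10*l + 25)/(l^2 + 2*l - 8)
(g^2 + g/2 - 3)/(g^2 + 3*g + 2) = (g - 3/2)/(g + 1)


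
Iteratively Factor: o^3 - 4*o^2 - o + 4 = (o - 1)*(o^2 - 3*o - 4) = (o - 4)*(o - 1)*(o + 1)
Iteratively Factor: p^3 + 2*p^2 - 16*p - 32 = (p + 4)*(p^2 - 2*p - 8) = (p + 2)*(p + 4)*(p - 4)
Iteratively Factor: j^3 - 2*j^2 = (j)*(j^2 - 2*j) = j*(j - 2)*(j)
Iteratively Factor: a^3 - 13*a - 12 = (a + 1)*(a^2 - a - 12) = (a + 1)*(a + 3)*(a - 4)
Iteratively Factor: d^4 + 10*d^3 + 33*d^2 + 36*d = (d + 4)*(d^3 + 6*d^2 + 9*d) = (d + 3)*(d + 4)*(d^2 + 3*d) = d*(d + 3)*(d + 4)*(d + 3)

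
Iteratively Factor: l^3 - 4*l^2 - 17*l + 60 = (l - 3)*(l^2 - l - 20) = (l - 3)*(l + 4)*(l - 5)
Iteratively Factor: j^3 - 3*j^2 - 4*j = (j)*(j^2 - 3*j - 4) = j*(j - 4)*(j + 1)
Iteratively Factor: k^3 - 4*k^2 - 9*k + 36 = (k + 3)*(k^2 - 7*k + 12) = (k - 3)*(k + 3)*(k - 4)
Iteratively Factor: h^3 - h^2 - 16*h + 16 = (h - 1)*(h^2 - 16) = (h - 4)*(h - 1)*(h + 4)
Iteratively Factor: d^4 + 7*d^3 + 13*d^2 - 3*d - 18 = (d + 3)*(d^3 + 4*d^2 + d - 6) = (d + 2)*(d + 3)*(d^2 + 2*d - 3) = (d - 1)*(d + 2)*(d + 3)*(d + 3)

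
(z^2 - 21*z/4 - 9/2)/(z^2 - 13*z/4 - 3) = (z - 6)/(z - 4)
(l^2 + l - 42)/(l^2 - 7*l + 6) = (l + 7)/(l - 1)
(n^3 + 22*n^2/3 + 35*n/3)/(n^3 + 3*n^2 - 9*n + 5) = n*(3*n + 7)/(3*(n^2 - 2*n + 1))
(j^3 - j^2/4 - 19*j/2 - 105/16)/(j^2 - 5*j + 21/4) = (8*j^2 + 26*j + 15)/(4*(2*j - 3))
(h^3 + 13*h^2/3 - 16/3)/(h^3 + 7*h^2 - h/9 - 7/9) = 3*(3*h^3 + 13*h^2 - 16)/(9*h^3 + 63*h^2 - h - 7)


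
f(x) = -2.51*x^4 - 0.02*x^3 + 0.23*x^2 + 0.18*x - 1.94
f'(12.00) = -17352.06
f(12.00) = -52048.58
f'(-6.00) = 2163.90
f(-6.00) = -3243.38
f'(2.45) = -146.70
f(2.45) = -90.85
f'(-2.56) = 167.05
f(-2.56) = -108.36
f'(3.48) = -422.07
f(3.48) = -367.49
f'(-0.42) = 0.72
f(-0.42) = -2.05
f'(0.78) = -4.26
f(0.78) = -2.60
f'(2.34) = -127.71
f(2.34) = -75.77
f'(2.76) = -210.09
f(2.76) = -145.76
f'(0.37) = -0.17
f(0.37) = -1.89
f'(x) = -10.04*x^3 - 0.06*x^2 + 0.46*x + 0.18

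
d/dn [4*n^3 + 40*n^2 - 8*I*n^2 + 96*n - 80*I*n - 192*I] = 12*n^2 + 16*n*(5 - I) + 96 - 80*I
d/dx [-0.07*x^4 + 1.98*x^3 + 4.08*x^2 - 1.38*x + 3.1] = -0.28*x^3 + 5.94*x^2 + 8.16*x - 1.38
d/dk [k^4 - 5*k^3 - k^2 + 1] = k*(4*k^2 - 15*k - 2)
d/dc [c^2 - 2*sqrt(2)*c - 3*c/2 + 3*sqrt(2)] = 2*c - 2*sqrt(2) - 3/2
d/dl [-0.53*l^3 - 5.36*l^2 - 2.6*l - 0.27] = -1.59*l^2 - 10.72*l - 2.6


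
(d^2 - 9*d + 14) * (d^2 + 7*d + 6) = d^4 - 2*d^3 - 43*d^2 + 44*d + 84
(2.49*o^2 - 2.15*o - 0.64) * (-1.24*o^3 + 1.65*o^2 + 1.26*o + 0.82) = -3.0876*o^5 + 6.7745*o^4 + 0.383500000000001*o^3 - 1.7232*o^2 - 2.5694*o - 0.5248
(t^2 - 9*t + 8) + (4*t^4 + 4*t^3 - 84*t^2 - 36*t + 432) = 4*t^4 + 4*t^3 - 83*t^2 - 45*t + 440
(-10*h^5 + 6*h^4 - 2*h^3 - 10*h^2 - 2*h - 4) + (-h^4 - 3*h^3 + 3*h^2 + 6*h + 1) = -10*h^5 + 5*h^4 - 5*h^3 - 7*h^2 + 4*h - 3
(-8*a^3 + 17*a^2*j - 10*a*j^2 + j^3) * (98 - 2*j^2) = 16*a^3*j^2 - 784*a^3 - 34*a^2*j^3 + 1666*a^2*j + 20*a*j^4 - 980*a*j^2 - 2*j^5 + 98*j^3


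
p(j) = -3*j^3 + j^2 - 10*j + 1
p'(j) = -9*j^2 + 2*j - 10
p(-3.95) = 240.99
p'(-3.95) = -158.32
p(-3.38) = 162.07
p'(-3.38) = -119.58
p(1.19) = -14.54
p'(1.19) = -20.36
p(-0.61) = 8.15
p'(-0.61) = -14.57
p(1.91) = -35.36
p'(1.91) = -39.01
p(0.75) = -7.20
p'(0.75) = -13.56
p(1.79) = -30.90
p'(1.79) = -35.26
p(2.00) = -39.00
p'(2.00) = -42.00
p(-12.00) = 5449.00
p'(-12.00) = -1330.00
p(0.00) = 1.00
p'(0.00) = -10.00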